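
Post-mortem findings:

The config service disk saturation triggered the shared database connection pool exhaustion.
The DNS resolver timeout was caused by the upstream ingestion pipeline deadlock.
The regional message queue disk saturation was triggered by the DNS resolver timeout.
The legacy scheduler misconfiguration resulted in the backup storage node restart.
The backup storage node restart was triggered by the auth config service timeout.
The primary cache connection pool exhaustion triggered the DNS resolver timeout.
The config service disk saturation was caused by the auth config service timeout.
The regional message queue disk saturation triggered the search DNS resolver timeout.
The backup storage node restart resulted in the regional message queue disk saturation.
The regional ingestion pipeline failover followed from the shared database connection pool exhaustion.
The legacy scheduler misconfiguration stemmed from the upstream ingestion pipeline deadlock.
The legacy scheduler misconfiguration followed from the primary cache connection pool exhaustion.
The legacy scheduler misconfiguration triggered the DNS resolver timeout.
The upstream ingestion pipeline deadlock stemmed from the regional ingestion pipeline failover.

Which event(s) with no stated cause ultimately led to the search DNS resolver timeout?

the auth config service timeout, the primary cache connection pool exhaustion

Tracing upstream from the search DNS resolver timeout: the search DNS resolver timeout ← the regional message queue disk saturation ← the DNS resolver timeout ← the primary cache connection pool exhaustion.
A separate upstream branch: the search DNS resolver timeout ← the regional message queue disk saturation ← the backup storage node restart ← the auth config service timeout.
Each of those chain origins has no stated cause.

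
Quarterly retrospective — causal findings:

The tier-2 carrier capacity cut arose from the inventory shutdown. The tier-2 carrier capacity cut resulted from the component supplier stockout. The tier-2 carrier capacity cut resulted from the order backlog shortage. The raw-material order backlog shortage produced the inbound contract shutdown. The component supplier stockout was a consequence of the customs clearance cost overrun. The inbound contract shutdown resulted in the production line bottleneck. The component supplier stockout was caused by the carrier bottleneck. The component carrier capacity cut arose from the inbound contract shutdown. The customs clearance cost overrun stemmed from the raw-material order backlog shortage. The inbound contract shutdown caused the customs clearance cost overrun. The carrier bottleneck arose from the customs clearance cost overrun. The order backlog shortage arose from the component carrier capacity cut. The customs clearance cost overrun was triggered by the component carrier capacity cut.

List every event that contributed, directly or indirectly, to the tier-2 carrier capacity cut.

Immediate causes of the tier-2 carrier capacity cut: the inventory shutdown, the order backlog shortage, the component supplier stockout.
Further upstream: the raw-material order backlog shortage, the inbound contract shutdown, the component carrier capacity cut, the customs clearance cost overrun, the carrier bottleneck.

the carrier bottleneck, the component carrier capacity cut, the component supplier stockout, the customs clearance cost overrun, the inbound contract shutdown, the inventory shutdown, the order backlog shortage, the raw-material order backlog shortage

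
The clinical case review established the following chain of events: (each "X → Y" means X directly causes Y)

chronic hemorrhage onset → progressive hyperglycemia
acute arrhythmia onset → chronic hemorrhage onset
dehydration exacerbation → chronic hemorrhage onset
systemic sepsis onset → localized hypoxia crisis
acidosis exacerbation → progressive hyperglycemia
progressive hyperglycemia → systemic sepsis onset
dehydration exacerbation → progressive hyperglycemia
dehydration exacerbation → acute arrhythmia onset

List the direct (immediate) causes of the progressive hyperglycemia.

Upstream contributors include the acute arrhythmia onset, but only the acidosis exacerbation, the chronic hemorrhage onset, the dehydration exacerbation feed directly into the progressive hyperglycemia.

the acidosis exacerbation, the chronic hemorrhage onset, the dehydration exacerbation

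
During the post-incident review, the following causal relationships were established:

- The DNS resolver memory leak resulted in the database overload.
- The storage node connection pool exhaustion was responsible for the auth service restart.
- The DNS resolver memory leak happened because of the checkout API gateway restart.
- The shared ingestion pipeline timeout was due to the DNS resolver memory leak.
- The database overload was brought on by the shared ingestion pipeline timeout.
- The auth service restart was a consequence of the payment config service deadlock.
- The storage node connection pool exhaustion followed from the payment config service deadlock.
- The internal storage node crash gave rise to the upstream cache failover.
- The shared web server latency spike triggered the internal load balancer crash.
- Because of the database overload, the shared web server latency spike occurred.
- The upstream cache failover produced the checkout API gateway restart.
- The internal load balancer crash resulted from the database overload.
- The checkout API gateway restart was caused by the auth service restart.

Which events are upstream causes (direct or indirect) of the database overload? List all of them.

Immediate causes of the database overload: the DNS resolver memory leak, the shared ingestion pipeline timeout.
Further upstream: the payment config service deadlock, the storage node connection pool exhaustion, the auth service restart, the internal storage node crash, the upstream cache failover, the checkout API gateway restart.

the DNS resolver memory leak, the auth service restart, the checkout API gateway restart, the internal storage node crash, the payment config service deadlock, the shared ingestion pipeline timeout, the storage node connection pool exhaustion, the upstream cache failover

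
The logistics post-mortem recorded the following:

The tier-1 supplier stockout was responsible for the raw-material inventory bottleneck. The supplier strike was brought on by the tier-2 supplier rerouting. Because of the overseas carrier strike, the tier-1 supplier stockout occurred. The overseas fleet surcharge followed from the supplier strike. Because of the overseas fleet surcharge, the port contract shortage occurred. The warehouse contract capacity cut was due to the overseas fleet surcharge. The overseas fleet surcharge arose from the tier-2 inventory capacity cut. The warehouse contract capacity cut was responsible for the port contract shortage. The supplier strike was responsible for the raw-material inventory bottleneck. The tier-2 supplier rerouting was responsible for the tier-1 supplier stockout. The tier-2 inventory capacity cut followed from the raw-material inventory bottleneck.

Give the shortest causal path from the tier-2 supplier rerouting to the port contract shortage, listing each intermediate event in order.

the tier-2 supplier rerouting → the supplier strike → the overseas fleet surcharge → the port contract shortage

the tier-2 supplier rerouting → the supplier strike
the supplier strike → the overseas fleet surcharge
the overseas fleet surcharge → the port contract shortage
Length: 3 steps.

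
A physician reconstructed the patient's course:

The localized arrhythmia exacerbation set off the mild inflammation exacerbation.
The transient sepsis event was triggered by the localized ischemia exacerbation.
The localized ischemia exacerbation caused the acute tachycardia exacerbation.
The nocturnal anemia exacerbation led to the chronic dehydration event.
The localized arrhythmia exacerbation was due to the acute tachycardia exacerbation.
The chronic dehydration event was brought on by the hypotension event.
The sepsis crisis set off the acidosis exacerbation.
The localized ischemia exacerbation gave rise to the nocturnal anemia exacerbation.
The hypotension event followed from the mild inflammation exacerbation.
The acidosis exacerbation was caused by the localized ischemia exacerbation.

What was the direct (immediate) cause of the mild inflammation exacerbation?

the localized arrhythmia exacerbation

Upstream contributors include the localized ischemia exacerbation, the acute tachycardia exacerbation, but only the localized arrhythmia exacerbation feeds directly into the mild inflammation exacerbation.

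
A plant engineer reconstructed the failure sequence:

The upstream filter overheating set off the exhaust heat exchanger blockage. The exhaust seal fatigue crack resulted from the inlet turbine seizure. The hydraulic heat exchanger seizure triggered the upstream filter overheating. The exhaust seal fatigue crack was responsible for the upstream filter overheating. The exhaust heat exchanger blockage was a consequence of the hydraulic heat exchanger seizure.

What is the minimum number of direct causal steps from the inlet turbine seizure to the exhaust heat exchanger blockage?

Shortest chain: the inlet turbine seizure → the exhaust seal fatigue crack → the upstream filter overheating → the exhaust heat exchanger blockage.

3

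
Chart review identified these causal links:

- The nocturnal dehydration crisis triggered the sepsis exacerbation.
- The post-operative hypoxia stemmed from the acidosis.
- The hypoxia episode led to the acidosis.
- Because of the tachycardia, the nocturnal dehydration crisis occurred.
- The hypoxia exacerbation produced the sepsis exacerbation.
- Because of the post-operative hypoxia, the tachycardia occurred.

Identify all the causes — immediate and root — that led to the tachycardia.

Immediate cause of the tachycardia: the post-operative hypoxia.
Further upstream: the hypoxia episode, the acidosis.

the acidosis, the hypoxia episode, the post-operative hypoxia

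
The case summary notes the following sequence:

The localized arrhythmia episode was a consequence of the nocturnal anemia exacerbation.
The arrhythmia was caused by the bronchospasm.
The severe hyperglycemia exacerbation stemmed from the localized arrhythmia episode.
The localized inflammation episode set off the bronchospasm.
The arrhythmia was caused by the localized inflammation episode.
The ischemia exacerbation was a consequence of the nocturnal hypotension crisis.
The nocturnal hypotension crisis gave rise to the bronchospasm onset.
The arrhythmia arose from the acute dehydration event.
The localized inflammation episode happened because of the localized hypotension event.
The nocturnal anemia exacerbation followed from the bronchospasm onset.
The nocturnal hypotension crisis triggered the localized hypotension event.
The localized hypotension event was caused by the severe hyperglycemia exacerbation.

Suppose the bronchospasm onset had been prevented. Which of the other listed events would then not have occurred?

the localized arrhythmia episode, the nocturnal anemia exacerbation, the severe hyperglycemia exacerbation

Downstream of the bronchospasm onset: the nocturnal anemia exacerbation, the localized arrhythmia episode, the severe hyperglycemia exacerbation, the localized hypotension event, the localized inflammation episode, the bronchospasm, the arrhythmia.
Of those, still caused via another path: the localized hypotension event, the localized inflammation episode, the bronchospasm, the arrhythmia.
The remainder have no surviving cause.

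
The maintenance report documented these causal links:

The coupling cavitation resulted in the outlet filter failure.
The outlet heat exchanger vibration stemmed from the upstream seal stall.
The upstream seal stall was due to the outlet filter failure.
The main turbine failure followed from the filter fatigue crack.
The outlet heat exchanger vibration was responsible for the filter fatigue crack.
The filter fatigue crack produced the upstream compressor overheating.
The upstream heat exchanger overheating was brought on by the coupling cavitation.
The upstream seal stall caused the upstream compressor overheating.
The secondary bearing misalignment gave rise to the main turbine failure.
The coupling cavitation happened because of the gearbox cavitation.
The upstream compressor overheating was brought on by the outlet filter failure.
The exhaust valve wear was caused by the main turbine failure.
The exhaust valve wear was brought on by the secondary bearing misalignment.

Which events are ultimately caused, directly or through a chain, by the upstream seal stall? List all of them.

Direct effects: the outlet heat exchanger vibration, the upstream compressor overheating.
2 steps out: the filter fatigue crack.
3 steps out: the main turbine failure.
4 steps out: the exhaust valve wear.
Not reachable from it: the gearbox cavitation, the coupling cavitation, the upstream heat exchanger overheating, the outlet filter failure, the secondary bearing misalignment.

the exhaust valve wear, the filter fatigue crack, the main turbine failure, the outlet heat exchanger vibration, the upstream compressor overheating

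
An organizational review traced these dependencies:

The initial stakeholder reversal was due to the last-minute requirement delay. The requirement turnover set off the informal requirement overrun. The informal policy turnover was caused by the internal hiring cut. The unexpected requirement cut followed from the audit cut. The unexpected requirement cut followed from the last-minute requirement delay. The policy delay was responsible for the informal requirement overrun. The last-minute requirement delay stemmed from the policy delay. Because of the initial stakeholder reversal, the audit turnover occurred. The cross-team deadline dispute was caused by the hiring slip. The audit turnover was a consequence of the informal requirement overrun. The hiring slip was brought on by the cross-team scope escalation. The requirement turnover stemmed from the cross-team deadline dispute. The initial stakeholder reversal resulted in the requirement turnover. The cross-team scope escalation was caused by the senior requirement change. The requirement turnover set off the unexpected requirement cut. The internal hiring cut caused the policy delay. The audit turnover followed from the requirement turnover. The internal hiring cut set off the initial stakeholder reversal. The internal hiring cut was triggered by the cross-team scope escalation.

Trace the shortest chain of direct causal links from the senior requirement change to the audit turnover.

the senior requirement change → the cross-team scope escalation
the cross-team scope escalation → the internal hiring cut
the internal hiring cut → the initial stakeholder reversal
the initial stakeholder reversal → the audit turnover
Length: 4 steps.

the senior requirement change → the cross-team scope escalation → the internal hiring cut → the initial stakeholder reversal → the audit turnover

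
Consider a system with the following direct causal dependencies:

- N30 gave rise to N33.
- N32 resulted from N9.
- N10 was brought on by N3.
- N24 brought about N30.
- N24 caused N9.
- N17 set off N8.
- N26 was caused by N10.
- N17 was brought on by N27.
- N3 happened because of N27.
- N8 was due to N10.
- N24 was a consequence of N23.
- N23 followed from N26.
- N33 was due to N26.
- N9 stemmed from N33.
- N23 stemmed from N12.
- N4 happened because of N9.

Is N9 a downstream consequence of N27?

There is a causal chain: N27 → N3 → N10 → N26 → N33 → N9.

Yes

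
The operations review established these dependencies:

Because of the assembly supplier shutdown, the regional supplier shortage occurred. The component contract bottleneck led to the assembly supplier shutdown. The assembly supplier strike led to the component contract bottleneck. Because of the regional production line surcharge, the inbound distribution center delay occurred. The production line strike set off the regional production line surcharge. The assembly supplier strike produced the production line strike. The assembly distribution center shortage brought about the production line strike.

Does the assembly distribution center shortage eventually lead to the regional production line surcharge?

Yes

There is a causal chain: the assembly distribution center shortage → the production line strike → the regional production line surcharge.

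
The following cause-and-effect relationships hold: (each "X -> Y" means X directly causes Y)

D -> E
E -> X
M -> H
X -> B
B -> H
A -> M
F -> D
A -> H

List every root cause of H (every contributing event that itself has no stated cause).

A, F

Tracing upstream from H: H ← B ← X ← E ← D ← F.
A separate upstream branch: H ← A.
Each of those chain origins has no stated cause.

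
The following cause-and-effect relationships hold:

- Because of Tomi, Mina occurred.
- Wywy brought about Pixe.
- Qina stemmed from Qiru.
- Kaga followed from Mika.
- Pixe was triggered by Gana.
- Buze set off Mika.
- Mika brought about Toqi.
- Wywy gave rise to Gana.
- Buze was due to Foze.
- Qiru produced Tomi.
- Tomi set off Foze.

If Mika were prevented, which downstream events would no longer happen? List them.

Downstream of Mika: Kaga, Toqi.

Kaga, Toqi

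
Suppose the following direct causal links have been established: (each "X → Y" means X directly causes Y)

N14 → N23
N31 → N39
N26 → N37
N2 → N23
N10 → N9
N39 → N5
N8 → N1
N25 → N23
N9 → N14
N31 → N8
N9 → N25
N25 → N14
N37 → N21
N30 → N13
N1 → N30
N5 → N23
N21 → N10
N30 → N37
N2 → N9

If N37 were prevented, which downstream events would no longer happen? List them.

N10, N21

Downstream of N37: N21, N10, N9, N25, N14, N23.
Of those, still caused via another path: N9, N25, N14, N23.
The remainder have no surviving cause.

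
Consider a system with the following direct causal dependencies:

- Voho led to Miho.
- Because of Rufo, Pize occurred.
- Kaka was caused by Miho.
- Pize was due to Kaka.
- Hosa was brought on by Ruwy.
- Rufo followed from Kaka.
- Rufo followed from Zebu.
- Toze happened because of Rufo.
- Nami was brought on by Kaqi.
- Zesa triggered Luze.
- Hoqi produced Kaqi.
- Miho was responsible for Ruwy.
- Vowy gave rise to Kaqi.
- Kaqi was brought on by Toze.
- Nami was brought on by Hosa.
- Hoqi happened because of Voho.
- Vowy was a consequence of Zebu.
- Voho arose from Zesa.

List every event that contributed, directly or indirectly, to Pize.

Kaka, Miho, Rufo, Voho, Zebu, Zesa

Immediate causes of Pize: Kaka, Rufo.
Further upstream: Zesa, Voho, Miho, Zebu.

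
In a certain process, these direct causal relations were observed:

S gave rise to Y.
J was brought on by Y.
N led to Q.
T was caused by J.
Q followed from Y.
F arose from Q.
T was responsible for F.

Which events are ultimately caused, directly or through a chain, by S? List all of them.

F, J, Q, T, Y

Direct effects: Y.
2 steps out: Q, J.
3 steps out: T, F.
Not reachable from it: N.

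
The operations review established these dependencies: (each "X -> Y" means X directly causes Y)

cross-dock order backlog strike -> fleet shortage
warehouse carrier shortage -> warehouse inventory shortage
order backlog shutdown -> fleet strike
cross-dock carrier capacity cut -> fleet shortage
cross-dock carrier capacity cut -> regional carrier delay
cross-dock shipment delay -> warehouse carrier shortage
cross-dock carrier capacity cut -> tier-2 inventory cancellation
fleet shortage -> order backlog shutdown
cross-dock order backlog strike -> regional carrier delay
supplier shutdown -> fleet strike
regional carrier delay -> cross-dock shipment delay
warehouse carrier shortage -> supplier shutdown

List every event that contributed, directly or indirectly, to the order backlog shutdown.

Immediate cause of the order backlog shutdown: the fleet shortage.
Further upstream: the cross-dock order backlog strike, the cross-dock carrier capacity cut.

the cross-dock carrier capacity cut, the cross-dock order backlog strike, the fleet shortage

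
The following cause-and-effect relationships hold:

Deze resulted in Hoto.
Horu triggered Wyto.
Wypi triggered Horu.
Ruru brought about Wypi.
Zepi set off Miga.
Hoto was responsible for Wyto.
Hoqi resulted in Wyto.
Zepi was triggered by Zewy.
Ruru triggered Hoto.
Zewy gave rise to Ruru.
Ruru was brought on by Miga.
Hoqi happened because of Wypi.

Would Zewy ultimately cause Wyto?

There is a causal chain: Zewy → Ruru → Hoto → Wyto.

Yes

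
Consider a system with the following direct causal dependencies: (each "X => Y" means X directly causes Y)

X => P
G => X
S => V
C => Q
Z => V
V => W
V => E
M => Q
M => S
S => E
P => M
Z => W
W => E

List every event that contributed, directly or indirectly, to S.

Immediate cause of S: M.
Further upstream: G, X, P.

G, M, P, X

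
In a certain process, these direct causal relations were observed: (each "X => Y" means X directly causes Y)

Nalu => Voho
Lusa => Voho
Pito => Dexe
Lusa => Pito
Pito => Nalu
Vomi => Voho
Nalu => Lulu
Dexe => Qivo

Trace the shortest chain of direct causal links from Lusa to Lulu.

Lusa → Pito → Nalu → Lulu

Lusa → Pito
Pito → Nalu
Nalu → Lulu
Length: 3 steps.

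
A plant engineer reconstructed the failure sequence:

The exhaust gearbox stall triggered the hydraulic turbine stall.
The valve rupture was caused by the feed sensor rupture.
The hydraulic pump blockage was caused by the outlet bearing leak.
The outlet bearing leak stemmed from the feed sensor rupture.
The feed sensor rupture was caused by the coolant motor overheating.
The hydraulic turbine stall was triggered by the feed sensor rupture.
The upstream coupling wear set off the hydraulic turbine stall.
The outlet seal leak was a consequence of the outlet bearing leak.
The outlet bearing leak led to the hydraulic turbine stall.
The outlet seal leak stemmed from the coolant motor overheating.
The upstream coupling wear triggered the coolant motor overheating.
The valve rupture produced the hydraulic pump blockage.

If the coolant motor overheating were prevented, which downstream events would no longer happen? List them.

Downstream of the coolant motor overheating: the feed sensor rupture, the outlet bearing leak, the valve rupture, the hydraulic turbine stall, the hydraulic pump blockage, the outlet seal leak.
Of those, still caused via another path: the hydraulic turbine stall.
The remainder have no surviving cause.

the feed sensor rupture, the hydraulic pump blockage, the outlet bearing leak, the outlet seal leak, the valve rupture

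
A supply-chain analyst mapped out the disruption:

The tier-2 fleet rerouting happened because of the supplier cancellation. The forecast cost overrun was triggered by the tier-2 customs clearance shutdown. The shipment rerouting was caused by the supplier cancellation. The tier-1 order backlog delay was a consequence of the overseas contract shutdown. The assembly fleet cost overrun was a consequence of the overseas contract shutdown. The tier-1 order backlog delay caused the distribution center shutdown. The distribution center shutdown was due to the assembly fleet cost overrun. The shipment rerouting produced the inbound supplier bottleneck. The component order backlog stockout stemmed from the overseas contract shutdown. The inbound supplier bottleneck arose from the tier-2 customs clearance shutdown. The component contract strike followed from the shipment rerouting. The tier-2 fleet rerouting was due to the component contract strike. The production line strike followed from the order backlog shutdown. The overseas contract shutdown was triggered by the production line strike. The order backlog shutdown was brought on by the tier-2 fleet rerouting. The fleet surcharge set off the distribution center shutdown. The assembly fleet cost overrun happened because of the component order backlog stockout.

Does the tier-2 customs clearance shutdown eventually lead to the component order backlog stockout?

No

The tier-2 customs clearance shutdown leads to the inbound supplier bottleneck, the forecast cost overrun; the component order backlog stockout is not among them.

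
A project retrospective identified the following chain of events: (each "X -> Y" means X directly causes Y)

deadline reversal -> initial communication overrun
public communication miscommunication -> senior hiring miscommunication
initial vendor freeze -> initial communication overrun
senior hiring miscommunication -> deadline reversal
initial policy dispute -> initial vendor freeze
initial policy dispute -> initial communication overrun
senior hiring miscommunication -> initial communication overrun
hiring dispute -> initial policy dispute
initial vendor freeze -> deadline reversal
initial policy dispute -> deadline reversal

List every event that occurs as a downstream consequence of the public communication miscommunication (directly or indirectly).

Direct effects: the senior hiring miscommunication.
2 steps out: the deadline reversal, the initial communication overrun.
Not reachable from it: the hiring dispute, the initial policy dispute, the initial vendor freeze.

the deadline reversal, the initial communication overrun, the senior hiring miscommunication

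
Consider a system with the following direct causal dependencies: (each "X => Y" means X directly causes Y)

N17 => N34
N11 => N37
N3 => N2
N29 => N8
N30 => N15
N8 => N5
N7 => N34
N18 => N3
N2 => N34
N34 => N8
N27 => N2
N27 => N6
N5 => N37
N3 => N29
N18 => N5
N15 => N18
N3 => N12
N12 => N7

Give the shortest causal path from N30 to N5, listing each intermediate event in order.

N30 → N15
N15 → N18
N18 → N5
Length: 3 steps.

N30 → N15 → N18 → N5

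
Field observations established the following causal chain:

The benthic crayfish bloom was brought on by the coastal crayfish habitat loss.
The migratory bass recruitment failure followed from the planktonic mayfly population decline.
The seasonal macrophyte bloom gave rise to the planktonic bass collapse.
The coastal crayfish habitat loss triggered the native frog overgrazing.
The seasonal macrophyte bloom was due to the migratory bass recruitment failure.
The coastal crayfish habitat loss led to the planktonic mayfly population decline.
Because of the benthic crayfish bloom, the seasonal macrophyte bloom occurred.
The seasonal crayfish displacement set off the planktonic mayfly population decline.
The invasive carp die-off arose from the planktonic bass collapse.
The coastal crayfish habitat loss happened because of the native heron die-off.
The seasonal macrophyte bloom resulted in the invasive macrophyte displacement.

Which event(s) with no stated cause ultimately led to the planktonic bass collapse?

Tracing upstream from the planktonic bass collapse: the planktonic bass collapse ← the seasonal macrophyte bloom ← the benthic crayfish bloom ← the coastal crayfish habitat loss ← the native heron die-off.
A separate upstream branch: the planktonic bass collapse ← the seasonal macrophyte bloom ← the migratory bass recruitment failure ← the planktonic mayfly population decline ← the seasonal crayfish displacement.
Each of those chain origins has no stated cause.

the native heron die-off, the seasonal crayfish displacement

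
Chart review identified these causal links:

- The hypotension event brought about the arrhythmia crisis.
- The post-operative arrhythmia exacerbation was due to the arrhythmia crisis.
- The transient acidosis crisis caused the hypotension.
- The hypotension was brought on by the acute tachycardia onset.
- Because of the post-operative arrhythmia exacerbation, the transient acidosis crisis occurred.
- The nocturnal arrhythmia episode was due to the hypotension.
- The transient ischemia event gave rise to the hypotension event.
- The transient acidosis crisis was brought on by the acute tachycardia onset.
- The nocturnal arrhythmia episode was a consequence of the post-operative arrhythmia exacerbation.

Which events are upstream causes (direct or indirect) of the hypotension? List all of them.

the acute tachycardia onset, the arrhythmia crisis, the hypotension event, the post-operative arrhythmia exacerbation, the transient acidosis crisis, the transient ischemia event

Immediate causes of the hypotension: the acute tachycardia onset, the transient acidosis crisis.
Further upstream: the transient ischemia event, the hypotension event, the arrhythmia crisis, the post-operative arrhythmia exacerbation.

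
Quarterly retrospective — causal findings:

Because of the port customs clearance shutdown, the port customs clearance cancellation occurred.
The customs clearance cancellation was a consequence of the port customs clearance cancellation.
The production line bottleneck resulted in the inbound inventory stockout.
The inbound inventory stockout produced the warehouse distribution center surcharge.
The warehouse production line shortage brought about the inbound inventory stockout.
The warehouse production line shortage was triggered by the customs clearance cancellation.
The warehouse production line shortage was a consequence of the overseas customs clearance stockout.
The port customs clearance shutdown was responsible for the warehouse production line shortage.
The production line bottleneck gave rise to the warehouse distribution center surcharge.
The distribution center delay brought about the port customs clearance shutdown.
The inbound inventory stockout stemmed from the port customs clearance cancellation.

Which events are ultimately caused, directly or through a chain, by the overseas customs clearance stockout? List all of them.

the inbound inventory stockout, the warehouse distribution center surcharge, the warehouse production line shortage

Direct effects: the warehouse production line shortage.
2 steps out: the inbound inventory stockout.
3 steps out: the warehouse distribution center surcharge.
Not reachable from it: the distribution center delay, the port customs clearance shutdown, the port customs clearance cancellation, the customs clearance cancellation, the production line bottleneck.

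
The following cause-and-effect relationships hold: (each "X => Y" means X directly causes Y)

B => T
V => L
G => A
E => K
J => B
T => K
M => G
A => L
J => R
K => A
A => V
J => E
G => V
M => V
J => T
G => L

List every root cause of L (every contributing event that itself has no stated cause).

Tracing upstream from L: L ← A ← K ← E ← J.
A separate upstream branch: L ← G ← M.
Each of those chain origins has no stated cause.

J, M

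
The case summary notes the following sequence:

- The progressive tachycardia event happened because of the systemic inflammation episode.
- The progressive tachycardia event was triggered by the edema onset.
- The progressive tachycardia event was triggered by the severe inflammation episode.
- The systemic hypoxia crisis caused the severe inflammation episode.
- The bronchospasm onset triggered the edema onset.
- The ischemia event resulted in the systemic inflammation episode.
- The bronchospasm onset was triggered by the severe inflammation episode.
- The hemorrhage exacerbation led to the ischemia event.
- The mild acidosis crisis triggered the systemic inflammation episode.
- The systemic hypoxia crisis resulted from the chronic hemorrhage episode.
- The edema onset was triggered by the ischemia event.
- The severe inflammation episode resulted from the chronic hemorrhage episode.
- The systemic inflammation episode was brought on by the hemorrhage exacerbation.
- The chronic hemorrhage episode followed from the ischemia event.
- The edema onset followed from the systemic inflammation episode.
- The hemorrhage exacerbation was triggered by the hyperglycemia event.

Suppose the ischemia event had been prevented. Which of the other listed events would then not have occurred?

Downstream of the ischemia event: the chronic hemorrhage episode, the systemic hypoxia crisis, the severe inflammation episode, the systemic inflammation episode, the bronchospasm onset, the edema onset, the progressive tachycardia event.
Of those, still caused via another path: the systemic inflammation episode, the edema onset, the progressive tachycardia event.
The remainder have no surviving cause.

the bronchospasm onset, the chronic hemorrhage episode, the severe inflammation episode, the systemic hypoxia crisis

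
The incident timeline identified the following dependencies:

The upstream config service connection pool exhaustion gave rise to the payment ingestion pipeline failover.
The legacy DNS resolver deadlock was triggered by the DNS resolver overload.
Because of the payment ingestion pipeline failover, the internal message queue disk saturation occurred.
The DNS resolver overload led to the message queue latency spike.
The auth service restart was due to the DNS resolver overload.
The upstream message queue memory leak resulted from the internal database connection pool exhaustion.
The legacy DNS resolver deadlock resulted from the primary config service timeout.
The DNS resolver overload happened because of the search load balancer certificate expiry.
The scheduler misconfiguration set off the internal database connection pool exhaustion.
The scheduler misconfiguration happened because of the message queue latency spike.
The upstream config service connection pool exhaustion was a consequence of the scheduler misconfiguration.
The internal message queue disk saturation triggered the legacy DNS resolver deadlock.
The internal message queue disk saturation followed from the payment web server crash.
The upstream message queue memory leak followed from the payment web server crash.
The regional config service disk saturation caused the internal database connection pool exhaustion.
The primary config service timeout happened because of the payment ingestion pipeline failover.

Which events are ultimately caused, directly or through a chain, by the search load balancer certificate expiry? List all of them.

the DNS resolver overload, the auth service restart, the internal database connection pool exhaustion, the internal message queue disk saturation, the legacy DNS resolver deadlock, the message queue latency spike, the payment ingestion pipeline failover, the primary config service timeout, the scheduler misconfiguration, the upstream config service connection pool exhaustion, the upstream message queue memory leak

Direct effects: the DNS resolver overload.
2 steps out: the auth service restart, the message queue latency spike, the legacy DNS resolver deadlock.
3 steps out: the scheduler misconfiguration.
4 steps out: the upstream config service connection pool exhaustion, the internal database connection pool exhaustion.
5 steps out: the payment ingestion pipeline failover, the upstream message queue memory leak.
6 steps out: the internal message queue disk saturation, the primary config service timeout.
Not reachable from it: the regional config service disk saturation, the payment web server crash.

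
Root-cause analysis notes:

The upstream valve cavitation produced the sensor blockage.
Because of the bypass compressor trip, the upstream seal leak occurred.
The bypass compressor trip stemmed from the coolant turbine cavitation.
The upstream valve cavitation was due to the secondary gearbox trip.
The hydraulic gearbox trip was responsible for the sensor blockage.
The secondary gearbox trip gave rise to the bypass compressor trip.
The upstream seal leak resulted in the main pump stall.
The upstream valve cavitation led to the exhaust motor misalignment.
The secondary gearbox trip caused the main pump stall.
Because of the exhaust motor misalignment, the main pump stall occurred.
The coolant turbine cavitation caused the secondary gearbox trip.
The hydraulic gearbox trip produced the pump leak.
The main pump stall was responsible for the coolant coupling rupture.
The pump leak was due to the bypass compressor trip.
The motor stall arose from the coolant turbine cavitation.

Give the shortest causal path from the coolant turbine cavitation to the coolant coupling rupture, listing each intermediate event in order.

the coolant turbine cavitation → the secondary gearbox trip → the main pump stall → the coolant coupling rupture

the coolant turbine cavitation → the secondary gearbox trip
the secondary gearbox trip → the main pump stall
the main pump stall → the coolant coupling rupture
Length: 3 steps.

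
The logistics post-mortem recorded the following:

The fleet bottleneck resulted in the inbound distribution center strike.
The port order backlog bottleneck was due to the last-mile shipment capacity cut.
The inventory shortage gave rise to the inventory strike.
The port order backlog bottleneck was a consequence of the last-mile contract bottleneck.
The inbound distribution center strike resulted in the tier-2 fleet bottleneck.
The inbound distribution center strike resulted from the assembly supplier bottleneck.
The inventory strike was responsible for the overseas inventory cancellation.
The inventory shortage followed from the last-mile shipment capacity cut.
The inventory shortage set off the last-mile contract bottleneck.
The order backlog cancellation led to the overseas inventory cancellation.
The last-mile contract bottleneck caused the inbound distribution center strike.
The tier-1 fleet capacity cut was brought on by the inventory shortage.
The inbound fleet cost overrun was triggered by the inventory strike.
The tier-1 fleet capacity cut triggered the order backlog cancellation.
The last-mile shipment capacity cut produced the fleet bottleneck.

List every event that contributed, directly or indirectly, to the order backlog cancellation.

Immediate cause of the order backlog cancellation: the tier-1 fleet capacity cut.
Further upstream: the last-mile shipment capacity cut, the inventory shortage.

the inventory shortage, the last-mile shipment capacity cut, the tier-1 fleet capacity cut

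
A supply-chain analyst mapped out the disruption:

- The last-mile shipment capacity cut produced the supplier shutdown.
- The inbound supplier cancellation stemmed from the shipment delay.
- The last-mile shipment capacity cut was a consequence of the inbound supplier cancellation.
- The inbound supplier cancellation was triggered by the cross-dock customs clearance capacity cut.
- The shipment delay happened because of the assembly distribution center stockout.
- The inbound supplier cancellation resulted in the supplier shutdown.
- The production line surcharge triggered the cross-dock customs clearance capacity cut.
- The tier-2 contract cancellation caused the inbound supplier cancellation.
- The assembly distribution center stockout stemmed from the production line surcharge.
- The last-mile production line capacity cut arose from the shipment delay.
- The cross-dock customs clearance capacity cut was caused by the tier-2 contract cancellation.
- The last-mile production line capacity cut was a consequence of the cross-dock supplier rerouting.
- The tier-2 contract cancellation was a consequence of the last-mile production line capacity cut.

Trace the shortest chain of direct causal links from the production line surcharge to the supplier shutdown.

the production line surcharge → the cross-dock customs clearance capacity cut → the inbound supplier cancellation → the supplier shutdown

the production line surcharge → the cross-dock customs clearance capacity cut
the cross-dock customs clearance capacity cut → the inbound supplier cancellation
the inbound supplier cancellation → the supplier shutdown
Length: 3 steps.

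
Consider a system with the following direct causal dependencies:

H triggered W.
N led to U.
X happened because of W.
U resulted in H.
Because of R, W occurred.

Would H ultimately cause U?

H leads to W, X; U is not among them.

No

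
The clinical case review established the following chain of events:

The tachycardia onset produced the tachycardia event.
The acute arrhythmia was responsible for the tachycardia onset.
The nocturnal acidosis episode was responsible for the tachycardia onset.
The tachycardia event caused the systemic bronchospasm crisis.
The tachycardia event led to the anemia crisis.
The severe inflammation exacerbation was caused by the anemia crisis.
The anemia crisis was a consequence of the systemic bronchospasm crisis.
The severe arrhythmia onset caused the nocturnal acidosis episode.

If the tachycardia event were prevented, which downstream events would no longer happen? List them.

Downstream of the tachycardia event: the systemic bronchospasm crisis, the anemia crisis, the severe inflammation exacerbation.

the anemia crisis, the severe inflammation exacerbation, the systemic bronchospasm crisis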